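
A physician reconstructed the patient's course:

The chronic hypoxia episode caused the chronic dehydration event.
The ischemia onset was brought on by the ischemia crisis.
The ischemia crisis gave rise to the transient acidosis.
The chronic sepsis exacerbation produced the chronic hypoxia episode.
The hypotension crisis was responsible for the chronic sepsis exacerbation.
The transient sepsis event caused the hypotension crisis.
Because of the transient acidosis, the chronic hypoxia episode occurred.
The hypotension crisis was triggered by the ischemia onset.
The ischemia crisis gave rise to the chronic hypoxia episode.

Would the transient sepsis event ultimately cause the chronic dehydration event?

Yes

There is a causal chain: the transient sepsis event → the hypotension crisis → the chronic sepsis exacerbation → the chronic hypoxia episode → the chronic dehydration event.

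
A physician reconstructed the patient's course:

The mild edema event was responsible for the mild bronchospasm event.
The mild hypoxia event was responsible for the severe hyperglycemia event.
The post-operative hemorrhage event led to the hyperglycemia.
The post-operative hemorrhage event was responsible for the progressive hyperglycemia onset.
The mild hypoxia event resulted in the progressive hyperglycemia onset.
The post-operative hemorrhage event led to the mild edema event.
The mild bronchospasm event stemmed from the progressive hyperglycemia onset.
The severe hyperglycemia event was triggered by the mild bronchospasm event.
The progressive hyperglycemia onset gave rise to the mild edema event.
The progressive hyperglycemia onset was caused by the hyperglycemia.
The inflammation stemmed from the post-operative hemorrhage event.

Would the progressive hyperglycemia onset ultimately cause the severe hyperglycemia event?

Yes

There is a causal chain: the progressive hyperglycemia onset → the mild bronchospasm event → the severe hyperglycemia event.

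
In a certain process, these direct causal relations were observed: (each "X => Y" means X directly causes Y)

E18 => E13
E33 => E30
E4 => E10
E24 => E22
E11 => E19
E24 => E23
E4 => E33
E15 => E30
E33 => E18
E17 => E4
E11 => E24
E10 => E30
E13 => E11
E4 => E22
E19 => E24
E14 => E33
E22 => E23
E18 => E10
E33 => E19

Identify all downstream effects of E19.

E22, E23, E24

Direct effects: E24.
2 steps out: E22, E23.
Not reachable from it: E17, E14, E4, E33, E15, E18, E13, E11, E10, E30.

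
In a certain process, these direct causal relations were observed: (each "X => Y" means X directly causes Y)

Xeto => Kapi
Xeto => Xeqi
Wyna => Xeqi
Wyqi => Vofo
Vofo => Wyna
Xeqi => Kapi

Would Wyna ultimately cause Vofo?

No

Wyna leads to Xeqi, Kapi; Vofo is not among them.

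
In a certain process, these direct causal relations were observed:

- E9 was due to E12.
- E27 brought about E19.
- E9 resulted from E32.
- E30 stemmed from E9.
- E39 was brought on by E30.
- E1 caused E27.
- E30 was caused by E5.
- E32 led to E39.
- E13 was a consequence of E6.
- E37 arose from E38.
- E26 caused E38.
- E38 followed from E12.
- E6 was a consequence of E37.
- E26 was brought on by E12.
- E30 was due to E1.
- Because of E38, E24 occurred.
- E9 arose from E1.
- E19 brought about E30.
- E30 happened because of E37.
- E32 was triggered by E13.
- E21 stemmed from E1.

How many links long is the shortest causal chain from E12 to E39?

3

Shortest chain: E12 → E9 → E30 → E39.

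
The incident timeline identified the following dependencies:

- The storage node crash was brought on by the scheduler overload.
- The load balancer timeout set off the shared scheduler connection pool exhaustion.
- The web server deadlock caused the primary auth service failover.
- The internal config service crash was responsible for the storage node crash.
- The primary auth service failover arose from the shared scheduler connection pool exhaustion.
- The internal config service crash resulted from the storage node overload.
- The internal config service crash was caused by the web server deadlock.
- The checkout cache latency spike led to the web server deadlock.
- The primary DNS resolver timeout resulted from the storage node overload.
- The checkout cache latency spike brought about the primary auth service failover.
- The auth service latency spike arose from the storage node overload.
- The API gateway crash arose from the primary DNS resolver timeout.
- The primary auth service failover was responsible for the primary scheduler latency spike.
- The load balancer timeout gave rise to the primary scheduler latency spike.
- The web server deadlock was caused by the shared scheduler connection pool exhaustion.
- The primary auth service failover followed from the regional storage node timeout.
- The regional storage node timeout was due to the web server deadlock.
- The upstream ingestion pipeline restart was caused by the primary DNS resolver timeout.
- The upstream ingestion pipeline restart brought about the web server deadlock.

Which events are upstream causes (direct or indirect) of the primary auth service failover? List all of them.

the checkout cache latency spike, the load balancer timeout, the primary DNS resolver timeout, the regional storage node timeout, the shared scheduler connection pool exhaustion, the storage node overload, the upstream ingestion pipeline restart, the web server deadlock

Immediate causes of the primary auth service failover: the shared scheduler connection pool exhaustion, the checkout cache latency spike, the web server deadlock, the regional storage node timeout.
Further upstream: the load balancer timeout, the storage node overload, the primary DNS resolver timeout, the upstream ingestion pipeline restart.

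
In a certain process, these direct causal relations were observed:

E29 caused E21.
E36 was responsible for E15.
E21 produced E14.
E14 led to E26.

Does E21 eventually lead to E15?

No

E21 leads to E14, E26; E15 is not among them.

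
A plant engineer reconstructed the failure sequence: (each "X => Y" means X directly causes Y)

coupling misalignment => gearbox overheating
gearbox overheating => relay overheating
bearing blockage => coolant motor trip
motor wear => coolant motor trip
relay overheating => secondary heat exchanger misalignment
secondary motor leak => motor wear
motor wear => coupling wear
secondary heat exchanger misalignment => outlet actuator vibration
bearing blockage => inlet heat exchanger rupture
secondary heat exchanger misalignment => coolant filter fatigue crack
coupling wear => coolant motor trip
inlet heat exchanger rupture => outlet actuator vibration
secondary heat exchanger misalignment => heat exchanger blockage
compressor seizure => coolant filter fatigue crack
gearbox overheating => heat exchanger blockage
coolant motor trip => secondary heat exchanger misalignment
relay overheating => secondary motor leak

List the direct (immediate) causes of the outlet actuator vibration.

the inlet heat exchanger rupture, the secondary heat exchanger misalignment

Upstream contributors include the bearing blockage, the coupling misalignment, the gearbox overheating, the relay overheating, the secondary motor leak, the motor wear, the coupling wear, the coolant motor trip, but only the inlet heat exchanger rupture, the secondary heat exchanger misalignment feed directly into the outlet actuator vibration.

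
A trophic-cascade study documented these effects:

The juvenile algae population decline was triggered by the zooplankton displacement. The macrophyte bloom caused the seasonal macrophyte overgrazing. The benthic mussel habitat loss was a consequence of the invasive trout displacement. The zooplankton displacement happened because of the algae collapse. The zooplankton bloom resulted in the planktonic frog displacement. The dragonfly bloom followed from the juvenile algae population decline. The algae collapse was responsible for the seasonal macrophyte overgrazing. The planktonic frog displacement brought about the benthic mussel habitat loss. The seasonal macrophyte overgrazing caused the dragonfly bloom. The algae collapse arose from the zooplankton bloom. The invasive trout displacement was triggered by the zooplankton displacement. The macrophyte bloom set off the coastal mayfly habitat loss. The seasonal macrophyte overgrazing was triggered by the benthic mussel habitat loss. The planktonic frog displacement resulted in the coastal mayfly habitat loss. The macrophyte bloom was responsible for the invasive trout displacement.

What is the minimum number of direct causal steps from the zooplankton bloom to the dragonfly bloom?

Shortest chain: the zooplankton bloom → the algae collapse → the seasonal macrophyte overgrazing → the dragonfly bloom.

3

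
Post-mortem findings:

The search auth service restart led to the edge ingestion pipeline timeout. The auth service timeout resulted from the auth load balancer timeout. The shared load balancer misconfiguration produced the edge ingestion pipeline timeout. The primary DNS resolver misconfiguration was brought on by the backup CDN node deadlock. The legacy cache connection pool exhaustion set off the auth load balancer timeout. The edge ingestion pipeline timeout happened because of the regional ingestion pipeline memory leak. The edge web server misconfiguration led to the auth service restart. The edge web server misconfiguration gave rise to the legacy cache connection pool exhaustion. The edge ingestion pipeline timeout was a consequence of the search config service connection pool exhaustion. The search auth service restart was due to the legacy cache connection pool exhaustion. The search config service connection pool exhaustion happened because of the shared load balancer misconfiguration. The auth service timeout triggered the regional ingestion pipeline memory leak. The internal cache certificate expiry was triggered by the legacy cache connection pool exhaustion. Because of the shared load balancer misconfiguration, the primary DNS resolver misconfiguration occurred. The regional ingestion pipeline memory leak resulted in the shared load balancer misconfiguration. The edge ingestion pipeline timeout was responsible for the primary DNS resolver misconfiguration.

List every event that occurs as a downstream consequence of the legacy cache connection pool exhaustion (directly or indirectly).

Direct effects: the auth load balancer timeout, the search auth service restart, the internal cache certificate expiry.
2 steps out: the auth service timeout, the edge ingestion pipeline timeout.
3 steps out: the regional ingestion pipeline memory leak, the primary DNS resolver misconfiguration.
4 steps out: the shared load balancer misconfiguration.
5 steps out: the search config service connection pool exhaustion.
Not reachable from it: the edge web server misconfiguration, the auth service restart, the backup CDN node deadlock.

the auth load balancer timeout, the auth service timeout, the edge ingestion pipeline timeout, the internal cache certificate expiry, the primary DNS resolver misconfiguration, the regional ingestion pipeline memory leak, the search auth service restart, the search config service connection pool exhaustion, the shared load balancer misconfiguration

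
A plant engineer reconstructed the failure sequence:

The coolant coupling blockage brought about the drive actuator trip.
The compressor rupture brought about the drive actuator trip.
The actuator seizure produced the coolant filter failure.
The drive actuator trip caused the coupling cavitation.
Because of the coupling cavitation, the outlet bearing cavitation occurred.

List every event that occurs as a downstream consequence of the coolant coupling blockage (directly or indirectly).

the coupling cavitation, the drive actuator trip, the outlet bearing cavitation

Direct effects: the drive actuator trip.
2 steps out: the coupling cavitation.
3 steps out: the outlet bearing cavitation.
Not reachable from it: the actuator seizure, the compressor rupture, the coolant filter failure.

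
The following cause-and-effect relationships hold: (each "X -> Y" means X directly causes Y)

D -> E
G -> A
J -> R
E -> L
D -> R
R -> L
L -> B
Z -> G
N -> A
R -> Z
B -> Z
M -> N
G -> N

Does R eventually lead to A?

There is a causal chain: R → Z → G → A.

Yes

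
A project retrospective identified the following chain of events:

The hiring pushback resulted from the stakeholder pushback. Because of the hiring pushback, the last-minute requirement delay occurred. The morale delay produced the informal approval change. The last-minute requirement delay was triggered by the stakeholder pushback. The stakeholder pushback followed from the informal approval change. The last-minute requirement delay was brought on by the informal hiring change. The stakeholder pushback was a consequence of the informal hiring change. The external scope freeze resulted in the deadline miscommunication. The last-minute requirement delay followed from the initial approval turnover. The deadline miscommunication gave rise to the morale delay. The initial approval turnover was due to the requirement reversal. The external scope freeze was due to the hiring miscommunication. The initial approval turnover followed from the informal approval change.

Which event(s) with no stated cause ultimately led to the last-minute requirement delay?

the hiring miscommunication, the informal hiring change, the requirement reversal

Tracing upstream from the last-minute requirement delay: the last-minute requirement delay ← the initial approval turnover ← the informal approval change ← the morale delay ← the deadline miscommunication ← the external scope freeze ← the hiring miscommunication.
A separate upstream branch: the last-minute requirement delay ← the initial approval turnover ← the requirement reversal.
A separate upstream branch: the last-minute requirement delay ← the informal hiring change.
Each of those chain origins has no stated cause.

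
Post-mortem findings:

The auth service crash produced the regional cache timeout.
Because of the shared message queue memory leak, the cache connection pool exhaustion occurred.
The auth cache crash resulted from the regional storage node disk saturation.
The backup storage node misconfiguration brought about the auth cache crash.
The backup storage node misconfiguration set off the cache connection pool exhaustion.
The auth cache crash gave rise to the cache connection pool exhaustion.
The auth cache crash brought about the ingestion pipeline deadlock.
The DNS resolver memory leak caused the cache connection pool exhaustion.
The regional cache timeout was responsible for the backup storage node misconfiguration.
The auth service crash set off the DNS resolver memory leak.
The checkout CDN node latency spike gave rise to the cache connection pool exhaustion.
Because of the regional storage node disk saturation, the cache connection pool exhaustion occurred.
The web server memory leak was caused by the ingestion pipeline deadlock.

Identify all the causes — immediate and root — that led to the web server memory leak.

Immediate cause of the web server memory leak: the ingestion pipeline deadlock.
Further upstream: the auth service crash, the regional cache timeout, the backup storage node misconfiguration, the regional storage node disk saturation, the auth cache crash.

the auth cache crash, the auth service crash, the backup storage node misconfiguration, the ingestion pipeline deadlock, the regional cache timeout, the regional storage node disk saturation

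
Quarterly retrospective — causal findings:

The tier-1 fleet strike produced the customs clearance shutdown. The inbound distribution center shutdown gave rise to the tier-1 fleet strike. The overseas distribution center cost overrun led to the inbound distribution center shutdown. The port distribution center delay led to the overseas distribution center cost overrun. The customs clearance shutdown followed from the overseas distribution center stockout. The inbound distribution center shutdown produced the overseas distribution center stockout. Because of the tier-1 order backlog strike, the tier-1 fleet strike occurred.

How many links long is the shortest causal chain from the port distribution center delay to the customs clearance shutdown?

Shortest chain: the port distribution center delay → the overseas distribution center cost overrun → the inbound distribution center shutdown → the tier-1 fleet strike → the customs clearance shutdown.

4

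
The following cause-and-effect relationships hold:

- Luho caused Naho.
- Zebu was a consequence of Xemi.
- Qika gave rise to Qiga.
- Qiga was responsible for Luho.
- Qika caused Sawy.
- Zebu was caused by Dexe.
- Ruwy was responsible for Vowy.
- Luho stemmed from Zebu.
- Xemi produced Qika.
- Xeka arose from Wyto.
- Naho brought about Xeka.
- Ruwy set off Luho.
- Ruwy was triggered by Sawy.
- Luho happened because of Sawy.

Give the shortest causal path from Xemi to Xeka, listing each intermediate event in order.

Xemi → Zebu
Zebu → Luho
Luho → Naho
Naho → Xeka
Length: 4 steps.

Xemi → Zebu → Luho → Naho → Xeka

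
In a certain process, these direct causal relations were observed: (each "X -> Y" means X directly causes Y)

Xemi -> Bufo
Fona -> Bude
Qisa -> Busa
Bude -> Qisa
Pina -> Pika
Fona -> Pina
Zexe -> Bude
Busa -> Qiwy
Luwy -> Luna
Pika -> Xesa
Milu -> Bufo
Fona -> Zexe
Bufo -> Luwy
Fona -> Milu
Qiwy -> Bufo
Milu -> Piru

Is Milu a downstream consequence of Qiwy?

Qiwy leads to Bufo, Luwy, Luna; Milu is not among them.

No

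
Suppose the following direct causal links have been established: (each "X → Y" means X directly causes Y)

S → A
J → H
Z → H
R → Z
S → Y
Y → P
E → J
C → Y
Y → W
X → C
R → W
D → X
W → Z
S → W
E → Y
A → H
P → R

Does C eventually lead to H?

There is a causal chain: C → Y → W → Z → H.

Yes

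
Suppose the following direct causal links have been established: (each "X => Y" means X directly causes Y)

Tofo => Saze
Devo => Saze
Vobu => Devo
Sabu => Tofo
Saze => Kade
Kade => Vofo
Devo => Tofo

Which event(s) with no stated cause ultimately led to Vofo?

Sabu, Vobu

Tracing upstream from Vofo: Vofo ← Kade ← Saze ← Devo ← Vobu.
A separate upstream branch: Vofo ← Kade ← Saze ← Tofo ← Sabu.
Each of those chain origins has no stated cause.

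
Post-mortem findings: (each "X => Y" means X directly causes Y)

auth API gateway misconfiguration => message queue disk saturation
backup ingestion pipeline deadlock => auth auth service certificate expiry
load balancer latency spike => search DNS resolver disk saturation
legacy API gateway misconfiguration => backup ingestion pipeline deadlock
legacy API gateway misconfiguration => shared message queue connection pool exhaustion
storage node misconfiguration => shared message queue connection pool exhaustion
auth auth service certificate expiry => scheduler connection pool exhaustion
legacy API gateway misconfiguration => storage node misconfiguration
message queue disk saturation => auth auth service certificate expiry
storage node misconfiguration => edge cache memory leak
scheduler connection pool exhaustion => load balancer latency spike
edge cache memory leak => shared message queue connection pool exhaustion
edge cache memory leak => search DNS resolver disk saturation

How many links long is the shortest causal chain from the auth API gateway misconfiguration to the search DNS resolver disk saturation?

Shortest chain: the auth API gateway misconfiguration → the message queue disk saturation → the auth auth service certificate expiry → the scheduler connection pool exhaustion → the load balancer latency spike → the search DNS resolver disk saturation.

5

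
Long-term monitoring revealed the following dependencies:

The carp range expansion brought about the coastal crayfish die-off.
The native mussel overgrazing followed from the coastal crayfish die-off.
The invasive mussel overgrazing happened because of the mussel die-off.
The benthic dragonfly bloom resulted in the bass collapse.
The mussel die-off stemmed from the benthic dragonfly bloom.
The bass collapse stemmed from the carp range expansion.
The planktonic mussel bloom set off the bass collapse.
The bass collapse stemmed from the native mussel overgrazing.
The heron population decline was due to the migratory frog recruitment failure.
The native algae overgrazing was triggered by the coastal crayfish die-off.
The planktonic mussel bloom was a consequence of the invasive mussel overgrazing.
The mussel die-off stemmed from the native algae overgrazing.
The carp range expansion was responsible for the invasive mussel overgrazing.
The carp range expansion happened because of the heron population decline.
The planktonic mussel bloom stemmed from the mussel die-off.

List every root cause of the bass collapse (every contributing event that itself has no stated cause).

Tracing upstream from the bass collapse: the bass collapse ← the carp range expansion ← the heron population decline ← the migratory frog recruitment failure.
A separate upstream branch: the bass collapse ← the benthic dragonfly bloom.
Each of those chain origins has no stated cause.

the benthic dragonfly bloom, the migratory frog recruitment failure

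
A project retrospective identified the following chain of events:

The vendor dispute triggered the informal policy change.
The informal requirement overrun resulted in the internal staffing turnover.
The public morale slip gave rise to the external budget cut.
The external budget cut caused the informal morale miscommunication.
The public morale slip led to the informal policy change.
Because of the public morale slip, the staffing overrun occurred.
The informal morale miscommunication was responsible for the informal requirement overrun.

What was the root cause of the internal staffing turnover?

Tracing upstream from the internal staffing turnover: the internal staffing turnover ← the informal requirement overrun ← the informal morale miscommunication ← the external budget cut ← the public morale slip.
The public morale slip has no stated cause, so it is the root.

the public morale slip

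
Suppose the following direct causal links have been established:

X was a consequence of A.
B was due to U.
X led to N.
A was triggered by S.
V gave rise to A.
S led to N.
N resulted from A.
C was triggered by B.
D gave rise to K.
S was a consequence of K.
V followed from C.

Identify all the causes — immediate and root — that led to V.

B, C, U

Immediate cause of V: C.
Further upstream: U, B.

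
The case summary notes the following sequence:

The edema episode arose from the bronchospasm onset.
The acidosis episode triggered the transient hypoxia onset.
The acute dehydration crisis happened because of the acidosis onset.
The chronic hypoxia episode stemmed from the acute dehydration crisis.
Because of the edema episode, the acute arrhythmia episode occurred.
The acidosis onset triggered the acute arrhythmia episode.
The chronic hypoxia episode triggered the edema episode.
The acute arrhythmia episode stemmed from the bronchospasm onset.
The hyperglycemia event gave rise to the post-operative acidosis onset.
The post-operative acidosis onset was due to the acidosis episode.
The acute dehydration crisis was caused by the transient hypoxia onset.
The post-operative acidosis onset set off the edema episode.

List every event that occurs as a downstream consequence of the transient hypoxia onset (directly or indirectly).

Direct effects: the acute dehydration crisis.
2 steps out: the chronic hypoxia episode.
3 steps out: the edema episode.
4 steps out: the acute arrhythmia episode.
Not reachable from it: the hyperglycemia event, the acidosis episode, the post-operative acidosis onset, the acidosis onset, the bronchospasm onset.

the acute arrhythmia episode, the acute dehydration crisis, the chronic hypoxia episode, the edema episode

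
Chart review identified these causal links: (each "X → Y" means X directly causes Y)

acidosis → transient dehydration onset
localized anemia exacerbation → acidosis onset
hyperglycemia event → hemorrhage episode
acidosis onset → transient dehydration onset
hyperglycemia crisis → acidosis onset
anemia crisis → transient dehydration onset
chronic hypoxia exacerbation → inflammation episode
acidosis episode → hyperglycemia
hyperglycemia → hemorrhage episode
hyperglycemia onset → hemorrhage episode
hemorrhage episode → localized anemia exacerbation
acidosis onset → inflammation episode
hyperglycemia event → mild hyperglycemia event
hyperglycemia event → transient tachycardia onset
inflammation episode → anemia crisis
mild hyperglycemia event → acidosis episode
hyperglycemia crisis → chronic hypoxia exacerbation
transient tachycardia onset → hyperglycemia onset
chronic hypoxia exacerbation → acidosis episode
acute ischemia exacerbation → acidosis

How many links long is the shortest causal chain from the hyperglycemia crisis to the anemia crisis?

3

Shortest chain: the hyperglycemia crisis → the chronic hypoxia exacerbation → the inflammation episode → the anemia crisis.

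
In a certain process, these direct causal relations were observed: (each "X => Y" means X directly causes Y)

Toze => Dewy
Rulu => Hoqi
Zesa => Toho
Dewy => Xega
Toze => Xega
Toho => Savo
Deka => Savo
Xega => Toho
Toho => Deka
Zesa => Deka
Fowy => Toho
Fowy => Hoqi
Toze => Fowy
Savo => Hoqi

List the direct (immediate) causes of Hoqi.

Fowy, Rulu, Savo

Upstream contributors include Toze, Dewy, Xega, Zesa, Toho, Deka, but only Fowy, Rulu, Savo feed directly into Hoqi.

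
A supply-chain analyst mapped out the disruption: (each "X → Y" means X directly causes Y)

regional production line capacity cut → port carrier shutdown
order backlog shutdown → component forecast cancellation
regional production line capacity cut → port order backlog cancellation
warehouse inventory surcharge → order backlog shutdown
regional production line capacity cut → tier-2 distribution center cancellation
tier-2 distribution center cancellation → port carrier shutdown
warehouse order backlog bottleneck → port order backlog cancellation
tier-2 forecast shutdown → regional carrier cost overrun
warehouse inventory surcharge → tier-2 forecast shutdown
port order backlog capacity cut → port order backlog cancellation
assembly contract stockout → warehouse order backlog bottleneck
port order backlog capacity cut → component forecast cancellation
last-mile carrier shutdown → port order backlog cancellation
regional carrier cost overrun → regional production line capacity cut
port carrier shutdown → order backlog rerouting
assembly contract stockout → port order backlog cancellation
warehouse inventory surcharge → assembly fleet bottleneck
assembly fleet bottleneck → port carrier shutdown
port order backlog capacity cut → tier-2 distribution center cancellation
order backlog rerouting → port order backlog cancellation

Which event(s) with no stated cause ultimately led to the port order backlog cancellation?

Tracing upstream from the port order backlog cancellation: the port order backlog cancellation ← the assembly contract stockout.
A separate upstream branch: the port order backlog cancellation ← the regional production line capacity cut ← the regional carrier cost overrun ← the tier-2 forecast shutdown ← the warehouse inventory surcharge.
A separate upstream branch: the port order backlog cancellation ← the port order backlog capacity cut.
A separate upstream branch: the port order backlog cancellation ← the last-mile carrier shutdown.
Each of those chain origins has no stated cause.

the assembly contract stockout, the last-mile carrier shutdown, the port order backlog capacity cut, the warehouse inventory surcharge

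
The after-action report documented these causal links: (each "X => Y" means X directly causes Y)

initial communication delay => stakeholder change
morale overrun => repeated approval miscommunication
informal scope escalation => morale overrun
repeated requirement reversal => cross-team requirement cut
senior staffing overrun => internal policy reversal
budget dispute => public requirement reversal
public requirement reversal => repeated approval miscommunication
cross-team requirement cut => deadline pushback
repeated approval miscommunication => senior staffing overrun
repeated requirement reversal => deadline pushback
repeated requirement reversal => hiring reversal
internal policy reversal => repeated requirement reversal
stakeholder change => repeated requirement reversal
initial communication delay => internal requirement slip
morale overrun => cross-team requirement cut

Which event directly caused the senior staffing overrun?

Upstream contributors include the informal scope escalation, the morale overrun, the budget dispute, the public requirement reversal, but only the repeated approval miscommunication feeds directly into the senior staffing overrun.

the repeated approval miscommunication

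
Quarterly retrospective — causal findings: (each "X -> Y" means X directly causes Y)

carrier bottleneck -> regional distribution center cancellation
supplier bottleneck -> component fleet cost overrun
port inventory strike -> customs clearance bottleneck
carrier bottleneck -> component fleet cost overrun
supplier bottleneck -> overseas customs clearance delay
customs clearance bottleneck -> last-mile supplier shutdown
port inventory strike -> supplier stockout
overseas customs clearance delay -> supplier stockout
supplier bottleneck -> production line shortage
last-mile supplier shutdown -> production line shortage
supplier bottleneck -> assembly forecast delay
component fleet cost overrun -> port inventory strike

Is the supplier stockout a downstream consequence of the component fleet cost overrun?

Yes

There is a causal chain: the component fleet cost overrun → the port inventory strike → the supplier stockout.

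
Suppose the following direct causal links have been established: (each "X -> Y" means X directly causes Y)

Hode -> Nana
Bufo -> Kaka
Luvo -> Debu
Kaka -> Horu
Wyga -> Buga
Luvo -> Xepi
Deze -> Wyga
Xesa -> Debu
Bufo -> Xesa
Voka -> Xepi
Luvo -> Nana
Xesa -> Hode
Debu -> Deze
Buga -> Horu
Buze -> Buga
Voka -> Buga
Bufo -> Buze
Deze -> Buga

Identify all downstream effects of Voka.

Buga, Horu, Xepi

Direct effects: Buga, Xepi.
2 steps out: Horu.
Not reachable from it: Bufo, Xesa, Luvo, Debu, Hode, Nana, Deze, Buze, Wyga, Kaka.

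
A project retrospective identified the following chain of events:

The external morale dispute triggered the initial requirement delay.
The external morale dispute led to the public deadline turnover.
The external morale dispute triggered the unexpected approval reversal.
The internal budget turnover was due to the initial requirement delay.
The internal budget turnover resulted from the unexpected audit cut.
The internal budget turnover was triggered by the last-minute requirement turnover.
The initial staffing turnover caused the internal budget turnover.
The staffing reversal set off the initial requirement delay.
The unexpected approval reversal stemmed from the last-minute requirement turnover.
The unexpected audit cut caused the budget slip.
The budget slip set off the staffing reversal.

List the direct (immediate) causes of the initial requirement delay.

the external morale dispute, the staffing reversal

Upstream contributors include the unexpected audit cut, the budget slip, but only the external morale dispute, the staffing reversal feed directly into the initial requirement delay.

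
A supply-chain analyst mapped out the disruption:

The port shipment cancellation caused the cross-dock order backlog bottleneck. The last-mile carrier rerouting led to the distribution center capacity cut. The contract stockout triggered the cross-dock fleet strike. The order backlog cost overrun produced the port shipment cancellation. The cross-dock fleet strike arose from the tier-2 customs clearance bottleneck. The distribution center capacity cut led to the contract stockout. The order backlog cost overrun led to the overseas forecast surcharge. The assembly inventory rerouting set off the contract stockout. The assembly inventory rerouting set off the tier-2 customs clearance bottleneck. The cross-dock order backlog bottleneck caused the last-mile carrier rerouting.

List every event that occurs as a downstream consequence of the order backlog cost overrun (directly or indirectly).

the contract stockout, the cross-dock fleet strike, the cross-dock order backlog bottleneck, the distribution center capacity cut, the last-mile carrier rerouting, the overseas forecast surcharge, the port shipment cancellation

Direct effects: the port shipment cancellation, the overseas forecast surcharge.
2 steps out: the cross-dock order backlog bottleneck.
3 steps out: the last-mile carrier rerouting.
4 steps out: the distribution center capacity cut.
5 steps out: the contract stockout.
6 steps out: the cross-dock fleet strike.
Not reachable from it: the assembly inventory rerouting, the tier-2 customs clearance bottleneck.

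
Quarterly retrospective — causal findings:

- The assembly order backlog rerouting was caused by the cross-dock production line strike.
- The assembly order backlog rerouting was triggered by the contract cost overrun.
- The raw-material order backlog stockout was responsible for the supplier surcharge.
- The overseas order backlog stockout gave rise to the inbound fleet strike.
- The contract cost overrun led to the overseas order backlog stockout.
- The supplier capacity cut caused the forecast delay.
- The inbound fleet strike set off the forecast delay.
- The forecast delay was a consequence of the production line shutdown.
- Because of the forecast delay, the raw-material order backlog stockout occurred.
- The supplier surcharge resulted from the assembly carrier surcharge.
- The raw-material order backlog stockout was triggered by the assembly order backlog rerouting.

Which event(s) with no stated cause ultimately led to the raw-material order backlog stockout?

the contract cost overrun, the cross-dock production line strike, the production line shutdown, the supplier capacity cut

Tracing upstream from the raw-material order backlog stockout: the raw-material order backlog stockout ← the forecast delay ← the production line shutdown.
A separate upstream branch: the raw-material order backlog stockout ← the assembly order backlog rerouting ← the contract cost overrun.
A separate upstream branch: the raw-material order backlog stockout ← the assembly order backlog rerouting ← the cross-dock production line strike.
A separate upstream branch: the raw-material order backlog stockout ← the forecast delay ← the supplier capacity cut.
Each of those chain origins has no stated cause.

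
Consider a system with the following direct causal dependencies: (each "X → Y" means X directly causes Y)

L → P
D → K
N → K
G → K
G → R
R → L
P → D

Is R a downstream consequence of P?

P leads to D, K; R is not among them.

No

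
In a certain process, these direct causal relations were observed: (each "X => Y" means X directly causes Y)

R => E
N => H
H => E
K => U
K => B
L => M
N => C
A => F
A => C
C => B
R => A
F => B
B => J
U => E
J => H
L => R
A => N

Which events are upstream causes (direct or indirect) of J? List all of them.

Immediate cause of J: B.
Further upstream: K, L, R, A, F, N, C.

A, B, C, F, K, L, N, R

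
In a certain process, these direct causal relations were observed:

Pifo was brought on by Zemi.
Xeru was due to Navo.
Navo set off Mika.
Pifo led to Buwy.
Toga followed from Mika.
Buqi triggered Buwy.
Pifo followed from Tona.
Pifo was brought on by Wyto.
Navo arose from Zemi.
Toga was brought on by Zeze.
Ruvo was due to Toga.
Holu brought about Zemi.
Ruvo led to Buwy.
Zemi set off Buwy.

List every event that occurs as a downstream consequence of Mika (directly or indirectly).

Buwy, Ruvo, Toga

Direct effects: Toga.
2 steps out: Ruvo.
3 steps out: Buwy.
Not reachable from it: Holu, Wyto, Zeze, Zemi, Navo, Tona, Xeru, Pifo, Buqi.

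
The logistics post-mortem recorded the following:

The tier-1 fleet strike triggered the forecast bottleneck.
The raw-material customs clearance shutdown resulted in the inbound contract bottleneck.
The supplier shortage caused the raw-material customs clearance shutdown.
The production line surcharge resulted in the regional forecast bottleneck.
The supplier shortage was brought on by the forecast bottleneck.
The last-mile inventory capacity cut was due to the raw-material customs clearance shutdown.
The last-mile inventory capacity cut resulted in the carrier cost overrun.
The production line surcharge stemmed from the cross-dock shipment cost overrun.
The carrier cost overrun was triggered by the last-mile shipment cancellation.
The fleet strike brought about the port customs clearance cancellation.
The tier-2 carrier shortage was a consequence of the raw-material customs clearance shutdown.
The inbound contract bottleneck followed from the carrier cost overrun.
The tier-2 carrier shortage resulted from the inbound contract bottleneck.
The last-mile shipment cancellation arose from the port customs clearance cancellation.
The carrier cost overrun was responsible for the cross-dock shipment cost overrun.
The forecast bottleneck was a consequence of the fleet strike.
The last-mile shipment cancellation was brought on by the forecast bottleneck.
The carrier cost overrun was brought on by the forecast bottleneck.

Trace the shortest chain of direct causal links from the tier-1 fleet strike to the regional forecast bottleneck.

the tier-1 fleet strike → the forecast bottleneck → the carrier cost overrun → the cross-dock shipment cost overrun → the production line surcharge → the regional forecast bottleneck

the tier-1 fleet strike → the forecast bottleneck
the forecast bottleneck → the carrier cost overrun
the carrier cost overrun → the cross-dock shipment cost overrun
the cross-dock shipment cost overrun → the production line surcharge
the production line surcharge → the regional forecast bottleneck
Length: 5 steps.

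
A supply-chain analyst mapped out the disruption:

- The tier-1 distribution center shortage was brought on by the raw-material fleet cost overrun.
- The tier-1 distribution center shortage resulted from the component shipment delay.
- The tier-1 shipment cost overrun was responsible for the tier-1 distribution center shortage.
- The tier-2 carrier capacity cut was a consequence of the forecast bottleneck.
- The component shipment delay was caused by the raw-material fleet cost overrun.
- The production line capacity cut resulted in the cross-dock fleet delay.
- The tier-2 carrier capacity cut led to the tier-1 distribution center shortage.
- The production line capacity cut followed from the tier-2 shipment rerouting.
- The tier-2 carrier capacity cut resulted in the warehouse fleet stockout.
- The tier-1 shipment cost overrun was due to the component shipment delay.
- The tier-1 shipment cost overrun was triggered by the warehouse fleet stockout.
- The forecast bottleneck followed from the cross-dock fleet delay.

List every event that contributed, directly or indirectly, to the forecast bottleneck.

the cross-dock fleet delay, the production line capacity cut, the tier-2 shipment rerouting

Immediate cause of the forecast bottleneck: the cross-dock fleet delay.
Further upstream: the tier-2 shipment rerouting, the production line capacity cut.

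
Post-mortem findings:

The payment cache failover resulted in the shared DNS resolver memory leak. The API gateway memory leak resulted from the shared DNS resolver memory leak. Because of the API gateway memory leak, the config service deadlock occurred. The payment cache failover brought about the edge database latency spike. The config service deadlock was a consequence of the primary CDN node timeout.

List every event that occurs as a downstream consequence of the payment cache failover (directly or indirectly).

Direct effects: the edge database latency spike, the shared DNS resolver memory leak.
2 steps out: the API gateway memory leak.
3 steps out: the config service deadlock.
Not reachable from it: the primary CDN node timeout.

the API gateway memory leak, the config service deadlock, the edge database latency spike, the shared DNS resolver memory leak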